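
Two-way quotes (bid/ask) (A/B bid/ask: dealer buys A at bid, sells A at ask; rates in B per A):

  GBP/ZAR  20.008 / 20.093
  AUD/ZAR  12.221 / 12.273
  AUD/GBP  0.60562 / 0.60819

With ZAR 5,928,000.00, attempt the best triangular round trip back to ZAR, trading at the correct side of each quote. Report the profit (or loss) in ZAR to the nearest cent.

Best loop ZAR → GBP → AUD → ZAR:
ZAR 5,928,000.00 ÷ 20.093 (buy GBP at ask) = GBP 295,028.12
GBP 295,028.12 ÷ 0.60819 (buy AUD at ask) = AUD 485,092.03
AUD 485,092.03 × 12.221 (sell AUD at bid) = ZAR 5,928,309.65

Net profit: ZAR 309.65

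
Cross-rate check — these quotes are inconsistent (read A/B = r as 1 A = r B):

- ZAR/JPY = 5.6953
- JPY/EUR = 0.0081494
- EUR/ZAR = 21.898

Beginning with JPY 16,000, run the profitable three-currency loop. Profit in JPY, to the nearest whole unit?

Profit: JPY 262

Profitable loop is JPY → EUR → ZAR → JPY:
JPY 16,000 × 0.0081494 = EUR 130.39
EUR 130.39 × 21.898 = ZAR 2,855.29
ZAR 2,855.29 × 5.6953 = JPY 16,262
Profit = JPY 16,262 − JPY 16,000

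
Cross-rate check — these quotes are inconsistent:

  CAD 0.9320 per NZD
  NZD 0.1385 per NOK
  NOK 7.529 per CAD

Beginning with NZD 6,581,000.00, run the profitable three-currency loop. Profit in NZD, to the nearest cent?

Profitable loop is NZD → NOK → CAD → NZD:
NZD 6,581,000.00 ÷ 0.1385 = NOK 47,516,245.49
NOK 47,516,245.49 ÷ 7.529 = CAD 6,311,096.49
CAD 6,311,096.49 ÷ 0.9320 = NZD 6,771,562.76
Profit = NZD 6,771,562.76 − NZD 6,581,000.00

Profit: NZD 190,562.76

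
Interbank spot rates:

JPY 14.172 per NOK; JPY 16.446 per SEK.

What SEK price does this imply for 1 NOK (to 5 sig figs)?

NOK/SEK = 0.86173

1 NOK × 14.172 = 14.172 JPY
14.172 JPY ÷ 16.446 = 0.861729 SEK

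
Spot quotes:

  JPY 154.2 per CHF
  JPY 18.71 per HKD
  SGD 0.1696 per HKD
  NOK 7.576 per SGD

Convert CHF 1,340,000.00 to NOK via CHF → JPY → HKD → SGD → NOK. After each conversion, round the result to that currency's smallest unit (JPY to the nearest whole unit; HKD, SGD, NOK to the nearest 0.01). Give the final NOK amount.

NOK 14,189,960.88

CHF 1,340,000.00 × 154.2 = JPY 206,628,000
JPY 206,628,000 ÷ 18.71 = HKD 11,043,719.94
HKD 11,043,719.94 × 0.1696 = SGD 1,873,014.90
SGD 1,873,014.90 × 7.576 = NOK 14,189,960.88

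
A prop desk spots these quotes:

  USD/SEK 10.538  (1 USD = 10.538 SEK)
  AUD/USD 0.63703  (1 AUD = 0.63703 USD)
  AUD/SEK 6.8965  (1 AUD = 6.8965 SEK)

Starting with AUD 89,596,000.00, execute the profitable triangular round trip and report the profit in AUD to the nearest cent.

Profit: AUD 2,448,805.02

Profitable loop is AUD → SEK → USD → AUD:
AUD 89,596,000.00 × 6.8965 = SEK 617,898,814.00
SEK 617,898,814.00 ÷ 10.538 = USD 58,635,302.14
USD 58,635,302.14 ÷ 0.63703 = AUD 92,044,805.02
Profit = AUD 92,044,805.02 − AUD 89,596,000.00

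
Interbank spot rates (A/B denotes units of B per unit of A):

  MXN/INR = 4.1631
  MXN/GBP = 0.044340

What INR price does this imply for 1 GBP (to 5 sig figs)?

GBP/INR = 93.890

1 GBP ÷ 0.044340 = 22.553 MXN
22.553 MXN × 4.1631 = 93.8904 INR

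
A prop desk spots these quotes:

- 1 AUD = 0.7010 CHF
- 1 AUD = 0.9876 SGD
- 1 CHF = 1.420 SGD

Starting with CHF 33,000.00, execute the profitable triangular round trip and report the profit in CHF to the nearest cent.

Profit: CHF 261.30

Profitable loop is CHF → SGD → AUD → CHF:
CHF 33,000.00 × 1.420 = SGD 46,860.00
SGD 46,860.00 ÷ 0.9876 = AUD 47,448.36
AUD 47,448.36 × 0.7010 = CHF 33,261.30
Profit = CHF 33,261.30 − CHF 33,000.00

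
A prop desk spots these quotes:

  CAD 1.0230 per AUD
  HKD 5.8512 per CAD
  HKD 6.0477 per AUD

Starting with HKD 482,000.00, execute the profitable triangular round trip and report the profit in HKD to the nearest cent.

Profit: HKD 4,986.25

Profitable loop is HKD → CAD → AUD → HKD:
HKD 482,000.00 ÷ 5.8512 = CAD 82,376.26
CAD 82,376.26 ÷ 1.0230 = AUD 80,524.21
AUD 80,524.21 × 6.0477 = HKD 486,986.25
Profit = HKD 486,986.25 − HKD 482,000.00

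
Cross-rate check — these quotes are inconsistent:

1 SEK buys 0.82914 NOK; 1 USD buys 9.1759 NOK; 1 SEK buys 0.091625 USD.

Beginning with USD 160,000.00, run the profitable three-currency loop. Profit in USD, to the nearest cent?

Profitable loop is USD → NOK → SEK → USD:
USD 160,000.00 × 9.1759 = NOK 1,468,144.00
NOK 1,468,144.00 ÷ 0.82914 = SEK 1,770,682.88
SEK 1,770,682.88 × 0.091625 = USD 162,238.82
Profit = USD 162,238.82 − USD 160,000.00

Profit: USD 2,238.82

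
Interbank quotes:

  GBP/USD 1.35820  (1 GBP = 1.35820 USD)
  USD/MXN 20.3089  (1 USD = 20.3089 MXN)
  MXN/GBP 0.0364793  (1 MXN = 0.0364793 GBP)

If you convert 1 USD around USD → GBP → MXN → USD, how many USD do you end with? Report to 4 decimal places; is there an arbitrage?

Around USD → GBP → MXN → USD: 1 ÷ 1.35820 ÷ 0.0364793 ÷ 20.3089 = 0.993810
Product < 1; profitable direction is USD → MXN → GBP → USD.

0.9938 (arbitrage exists)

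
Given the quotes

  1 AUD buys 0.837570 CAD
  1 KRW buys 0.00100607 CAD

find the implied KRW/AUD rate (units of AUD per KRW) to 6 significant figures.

KRW/AUD = 0.00120118

1 KRW × 0.00100607 = 0.00100607 CAD
0.00100607 CAD ÷ 0.837570 = 0.00120118 AUD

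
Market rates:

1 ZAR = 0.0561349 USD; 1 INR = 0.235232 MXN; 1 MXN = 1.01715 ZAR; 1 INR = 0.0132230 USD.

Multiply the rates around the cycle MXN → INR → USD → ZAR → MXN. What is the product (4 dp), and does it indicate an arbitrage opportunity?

0.9845 (arbitrage exists)

Around MXN → INR → USD → ZAR → MXN: 1 ÷ 0.235232 × 0.0132230 ÷ 0.0561349 ÷ 1.01715 = 0.984500
Product < 1; profitable direction is MXN → ZAR → USD → INR → MXN.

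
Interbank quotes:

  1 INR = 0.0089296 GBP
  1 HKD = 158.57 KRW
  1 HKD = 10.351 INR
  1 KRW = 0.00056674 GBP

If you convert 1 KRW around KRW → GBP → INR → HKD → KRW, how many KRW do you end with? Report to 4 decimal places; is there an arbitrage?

Around KRW → GBP → INR → HKD → KRW: 1 × 0.00056674 ÷ 0.0089296 ÷ 10.351 × 158.57 = 0.972278
Product < 1; profitable direction is KRW → HKD → INR → GBP → KRW.

0.9723 (arbitrage exists)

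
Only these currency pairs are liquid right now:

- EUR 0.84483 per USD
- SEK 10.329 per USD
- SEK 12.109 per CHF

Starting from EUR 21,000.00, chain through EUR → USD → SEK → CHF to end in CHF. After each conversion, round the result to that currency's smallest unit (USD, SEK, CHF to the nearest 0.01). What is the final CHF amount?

EUR 21,000.00 ÷ 0.84483 = USD 24,857.07
USD 24,857.07 × 10.329 = SEK 256,748.68
SEK 256,748.68 ÷ 12.109 = CHF 21,203.13

CHF 21,203.13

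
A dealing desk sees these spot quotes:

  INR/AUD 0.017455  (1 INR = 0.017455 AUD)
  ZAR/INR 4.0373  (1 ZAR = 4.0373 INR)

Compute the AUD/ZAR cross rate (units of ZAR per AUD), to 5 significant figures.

1 AUD ÷ 0.017455 = 57.2902 INR
57.2902 INR ÷ 4.0373 = 14.1902 ZAR

AUD/ZAR = 14.190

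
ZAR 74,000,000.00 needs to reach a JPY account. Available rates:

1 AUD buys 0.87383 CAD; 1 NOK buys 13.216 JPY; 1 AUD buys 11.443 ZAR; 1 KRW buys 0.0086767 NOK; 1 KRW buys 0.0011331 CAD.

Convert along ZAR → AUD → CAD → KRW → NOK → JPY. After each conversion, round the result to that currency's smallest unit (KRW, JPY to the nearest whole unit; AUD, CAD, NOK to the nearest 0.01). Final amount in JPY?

JPY 571,880,311

ZAR 74,000,000.00 ÷ 11.443 = AUD 6,466,835.62
AUD 6,466,835.62 × 0.87383 = CAD 5,650,914.97
CAD 5,650,914.97 ÷ 0.0011331 = KRW 4,987,128,206
KRW 4,987,128,206 × 0.0086767 = NOK 43,271,815.31
NOK 43,271,815.31 × 13.216 = JPY 571,880,311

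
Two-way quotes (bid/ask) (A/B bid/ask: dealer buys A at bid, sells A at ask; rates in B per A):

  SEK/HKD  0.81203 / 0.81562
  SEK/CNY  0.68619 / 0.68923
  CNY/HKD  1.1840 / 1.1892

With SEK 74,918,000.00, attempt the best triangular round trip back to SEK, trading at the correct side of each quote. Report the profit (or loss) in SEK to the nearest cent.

Best loop SEK → CNY → HKD → SEK:
SEK 74,918,000.00 × 0.68619 (sell SEK at bid) = CNY 51,407,982.42
CNY 51,407,982.42 × 1.1840 (sell CNY at bid) = HKD 60,867,051.19
HKD 60,867,051.19 ÷ 0.81562 (buy SEK at ask) = SEK 74,626,727.13

Net result: SEK -291,272.87 (no profitable arbitrage after spreads)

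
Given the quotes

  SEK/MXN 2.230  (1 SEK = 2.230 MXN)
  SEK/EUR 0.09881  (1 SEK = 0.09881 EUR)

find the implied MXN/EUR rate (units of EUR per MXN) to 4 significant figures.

1 MXN ÷ 2.230 = 0.44843 SEK
0.44843 SEK × 0.09881 = 0.0443094 EUR

MXN/EUR = 0.04431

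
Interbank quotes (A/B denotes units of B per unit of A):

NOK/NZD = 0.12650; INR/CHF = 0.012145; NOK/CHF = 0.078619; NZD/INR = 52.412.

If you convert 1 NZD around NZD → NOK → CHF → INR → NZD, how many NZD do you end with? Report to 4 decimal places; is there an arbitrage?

0.9764 (arbitrage exists)

Around NZD → NOK → CHF → INR → NZD: 1 ÷ 0.12650 × 0.078619 ÷ 0.012145 ÷ 52.412 = 0.976357
Product < 1; profitable direction is NZD → INR → CHF → NOK → NZD.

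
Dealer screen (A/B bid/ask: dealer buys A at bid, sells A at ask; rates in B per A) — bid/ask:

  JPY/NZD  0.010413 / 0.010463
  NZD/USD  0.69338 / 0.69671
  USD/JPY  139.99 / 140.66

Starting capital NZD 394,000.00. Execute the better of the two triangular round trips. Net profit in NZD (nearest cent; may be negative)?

Best loop NZD → USD → JPY → NZD:
NZD 394,000.00 × 0.69338 (sell NZD at bid) = USD 273,191.72
USD 273,191.72 × 139.99 (sell USD at bid) = JPY 38,244,109
JPY 38,244,109 × 0.010413 (sell JPY at bid) = NZD 398,235.91

Net profit: NZD 4,235.91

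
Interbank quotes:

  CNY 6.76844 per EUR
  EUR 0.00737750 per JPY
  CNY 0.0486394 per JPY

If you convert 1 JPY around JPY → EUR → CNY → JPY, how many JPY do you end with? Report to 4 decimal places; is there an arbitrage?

1.0266 (arbitrage exists)

Around JPY → EUR → CNY → JPY: 1 × 0.00737750 × 6.76844 ÷ 0.0486394 = 1.026620
Product > 1; profitable direction is JPY → EUR → CNY → JPY.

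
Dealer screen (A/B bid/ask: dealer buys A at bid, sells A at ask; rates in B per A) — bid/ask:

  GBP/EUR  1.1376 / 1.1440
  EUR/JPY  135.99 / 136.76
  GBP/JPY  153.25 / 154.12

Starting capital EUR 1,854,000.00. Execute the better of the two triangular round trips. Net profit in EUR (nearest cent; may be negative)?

Net profit: EUR 7,003.91

Best loop EUR → JPY → GBP → EUR:
EUR 1,854,000.00 × 135.99 (sell EUR at bid) = JPY 252,125,460
JPY 252,125,460 ÷ 154.12 (buy GBP at ask) = GBP 1,635,903.58
GBP 1,635,903.58 × 1.1376 (sell GBP at bid) = EUR 1,861,003.91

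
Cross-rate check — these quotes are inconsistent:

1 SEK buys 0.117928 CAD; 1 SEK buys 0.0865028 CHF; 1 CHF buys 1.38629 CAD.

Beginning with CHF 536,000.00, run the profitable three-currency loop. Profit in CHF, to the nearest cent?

Profitable loop is CHF → CAD → SEK → CHF:
CHF 536,000.00 × 1.38629 = CAD 743,051.44
CAD 743,051.44 ÷ 0.117928 = SEK 6,300,890.71
SEK 6,300,890.71 × 0.0865028 = CHF 545,044.69
Profit = CHF 545,044.69 − CHF 536,000.00

Profit: CHF 9,044.69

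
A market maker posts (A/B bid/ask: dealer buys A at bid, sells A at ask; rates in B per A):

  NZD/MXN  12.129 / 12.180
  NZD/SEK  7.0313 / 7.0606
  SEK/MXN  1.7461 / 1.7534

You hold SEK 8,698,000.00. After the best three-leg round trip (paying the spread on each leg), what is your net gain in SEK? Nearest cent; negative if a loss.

Net profit: SEK 69,521.82

Best loop SEK → MXN → NZD → SEK:
SEK 8,698,000.00 × 1.7461 (sell SEK at bid) = MXN 15,187,577.80
MXN 15,187,577.80 ÷ 12.180 (buy NZD at ask) = NZD 1,246,927.57
NZD 1,246,927.57 × 7.0313 (sell NZD at bid) = SEK 8,767,521.82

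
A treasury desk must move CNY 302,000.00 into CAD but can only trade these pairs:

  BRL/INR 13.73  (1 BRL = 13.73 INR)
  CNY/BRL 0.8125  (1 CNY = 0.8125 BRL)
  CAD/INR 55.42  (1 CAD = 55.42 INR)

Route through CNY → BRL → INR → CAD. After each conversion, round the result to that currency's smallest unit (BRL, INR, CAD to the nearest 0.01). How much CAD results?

CNY 302,000.00 × 0.8125 = BRL 245,375.00
BRL 245,375.00 × 13.73 = INR 3,368,998.75
INR 3,368,998.75 ÷ 55.42 = CAD 60,790.31

CAD 60,790.31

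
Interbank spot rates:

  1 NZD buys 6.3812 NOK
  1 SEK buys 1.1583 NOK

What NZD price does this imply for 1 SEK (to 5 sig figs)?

1 SEK × 1.1583 = 1.1583 NOK
1.1583 NOK ÷ 6.3812 = 0.181518 NZD

SEK/NZD = 0.18152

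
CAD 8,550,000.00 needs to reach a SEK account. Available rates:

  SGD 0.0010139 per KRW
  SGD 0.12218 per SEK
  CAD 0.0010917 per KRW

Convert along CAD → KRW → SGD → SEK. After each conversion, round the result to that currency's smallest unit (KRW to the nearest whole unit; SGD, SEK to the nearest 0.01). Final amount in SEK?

SEK 64,991,686.45

CAD 8,550,000.00 ÷ 0.0010917 = KRW 7,831,821,929
KRW 7,831,821,929 × 0.0010139 = SGD 7,940,684.25
SGD 7,940,684.25 ÷ 0.12218 = SEK 64,991,686.45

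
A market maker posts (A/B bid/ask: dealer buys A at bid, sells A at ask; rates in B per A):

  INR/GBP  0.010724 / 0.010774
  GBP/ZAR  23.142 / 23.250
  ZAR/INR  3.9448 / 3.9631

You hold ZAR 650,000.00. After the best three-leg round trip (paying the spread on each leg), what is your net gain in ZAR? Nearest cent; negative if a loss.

Best loop ZAR → GBP → INR → ZAR:
ZAR 650,000.00 ÷ 23.250 (buy GBP at ask) = GBP 27,956.99
GBP 27,956.99 ÷ 0.010774 (buy INR at ask) = INR 2,594,856.99
INR 2,594,856.99 ÷ 3.9631 (buy ZAR at ask) = ZAR 654,754.36

Net profit: ZAR 4,754.36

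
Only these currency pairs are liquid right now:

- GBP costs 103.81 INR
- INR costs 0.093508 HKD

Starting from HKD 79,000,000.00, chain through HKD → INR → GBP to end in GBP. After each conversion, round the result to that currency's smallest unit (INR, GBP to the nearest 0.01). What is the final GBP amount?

GBP 8,138,401.88

HKD 79,000,000.00 ÷ 0.093508 = INR 844,847,499.68
INR 844,847,499.68 ÷ 103.81 = GBP 8,138,401.88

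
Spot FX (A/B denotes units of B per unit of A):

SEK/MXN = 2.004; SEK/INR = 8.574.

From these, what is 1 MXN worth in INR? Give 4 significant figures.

MXN/INR = 4.278

1 MXN ÷ 2.004 = 0.499002 SEK
0.499002 SEK × 8.574 = 4.27844 INR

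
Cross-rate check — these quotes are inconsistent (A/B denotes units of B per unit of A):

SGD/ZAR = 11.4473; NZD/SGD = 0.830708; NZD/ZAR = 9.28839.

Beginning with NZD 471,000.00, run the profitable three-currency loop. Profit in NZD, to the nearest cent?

Profit: NZD 11,205.24

Profitable loop is NZD → SGD → ZAR → NZD:
NZD 471,000.00 × 0.830708 = SGD 391,263.47
SGD 391,263.47 × 11.4473 = ZAR 4,478,910.30
ZAR 4,478,910.30 ÷ 9.28839 = NZD 482,205.24
Profit = NZD 482,205.24 − NZD 471,000.00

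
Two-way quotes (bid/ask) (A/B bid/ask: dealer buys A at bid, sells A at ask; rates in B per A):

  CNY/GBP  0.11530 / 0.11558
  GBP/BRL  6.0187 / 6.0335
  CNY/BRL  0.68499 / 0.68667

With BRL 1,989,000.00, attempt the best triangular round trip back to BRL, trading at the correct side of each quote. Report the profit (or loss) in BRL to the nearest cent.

Net profit: BRL 21,104.86

Best loop BRL → CNY → GBP → BRL:
BRL 1,989,000.00 ÷ 0.68667 (buy CNY at ask) = CNY 2,896,587.88
CNY 2,896,587.88 × 0.11530 (sell CNY at bid) = GBP 333,976.58
GBP 333,976.58 × 6.0187 (sell GBP at bid) = BRL 2,010,104.86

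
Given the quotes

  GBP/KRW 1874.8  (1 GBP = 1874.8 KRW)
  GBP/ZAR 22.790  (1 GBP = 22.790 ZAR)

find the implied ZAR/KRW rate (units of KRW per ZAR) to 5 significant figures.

1 ZAR ÷ 22.790 = 0.0438789 GBP
0.0438789 GBP × 1874.8 = 82.2642 KRW

ZAR/KRW = 82.264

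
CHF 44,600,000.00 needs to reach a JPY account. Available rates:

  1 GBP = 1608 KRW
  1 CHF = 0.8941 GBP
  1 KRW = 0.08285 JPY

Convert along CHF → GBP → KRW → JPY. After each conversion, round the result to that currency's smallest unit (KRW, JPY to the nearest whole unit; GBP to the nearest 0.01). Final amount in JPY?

CHF 44,600,000.00 × 0.8941 = GBP 39,876,860.00
GBP 39,876,860.00 × 1608 = KRW 64,121,990,880
KRW 64,121,990,880 × 0.08285 = JPY 5,312,506,944

JPY 5,312,506,944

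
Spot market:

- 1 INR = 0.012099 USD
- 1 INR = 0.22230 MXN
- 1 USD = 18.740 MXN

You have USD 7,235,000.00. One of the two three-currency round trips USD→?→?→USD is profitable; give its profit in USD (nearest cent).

Profit: USD 144,350.45

Profitable loop is USD → MXN → INR → USD:
USD 7,235,000.00 × 18.740 = MXN 135,583,900.00
MXN 135,583,900.00 ÷ 0.22230 = INR 609,914,080.07
INR 609,914,080.07 × 0.012099 = USD 7,379,350.45
Profit = USD 7,379,350.45 − USD 7,235,000.00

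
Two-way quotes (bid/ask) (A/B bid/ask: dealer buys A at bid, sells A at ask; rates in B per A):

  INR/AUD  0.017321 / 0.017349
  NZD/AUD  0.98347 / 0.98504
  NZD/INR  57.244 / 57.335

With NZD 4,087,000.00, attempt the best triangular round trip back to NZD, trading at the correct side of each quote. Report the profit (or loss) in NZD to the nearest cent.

Net profit: NZD 26,899.77

Best loop NZD → INR → AUD → NZD:
NZD 4,087,000.00 × 57.244 (sell NZD at bid) = INR 233,956,228.00
INR 233,956,228.00 × 0.017321 (sell INR at bid) = AUD 4,052,355.83
AUD 4,052,355.83 ÷ 0.98504 (buy NZD at ask) = NZD 4,113,899.77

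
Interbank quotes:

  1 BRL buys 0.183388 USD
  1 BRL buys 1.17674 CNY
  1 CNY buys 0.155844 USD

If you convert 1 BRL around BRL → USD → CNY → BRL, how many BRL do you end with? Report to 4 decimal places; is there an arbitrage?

Around BRL → USD → CNY → BRL: 1 × 0.183388 ÷ 0.155844 ÷ 1.17674 = 1.000001
Product ≈ 1 (deviation 0.000%, within rounding noise).

1.0000 (no arbitrage)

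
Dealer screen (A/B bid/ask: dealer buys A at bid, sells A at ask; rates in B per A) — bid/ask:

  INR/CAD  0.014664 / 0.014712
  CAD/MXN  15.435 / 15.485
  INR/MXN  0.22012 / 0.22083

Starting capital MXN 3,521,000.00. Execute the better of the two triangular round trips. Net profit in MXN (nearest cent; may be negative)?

Net profit: MXN 87,835.10

Best loop MXN → INR → CAD → MXN:
MXN 3,521,000.00 ÷ 0.22083 (buy INR at ask) = INR 15,944,391.61
INR 15,944,391.61 × 0.014664 (sell INR at bid) = CAD 233,808.56
CAD 233,808.56 × 15.435 (sell CAD at bid) = MXN 3,608,835.10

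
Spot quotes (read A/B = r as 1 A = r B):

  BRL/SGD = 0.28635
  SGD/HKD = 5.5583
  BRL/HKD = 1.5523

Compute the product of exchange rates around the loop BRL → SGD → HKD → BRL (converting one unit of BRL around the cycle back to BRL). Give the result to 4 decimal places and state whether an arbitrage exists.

Around BRL → SGD → HKD → BRL: 1 × 0.28635 × 5.5583 ÷ 1.5523 = 1.025330
Product > 1; profitable direction is BRL → SGD → HKD → BRL.

1.0253 (arbitrage exists)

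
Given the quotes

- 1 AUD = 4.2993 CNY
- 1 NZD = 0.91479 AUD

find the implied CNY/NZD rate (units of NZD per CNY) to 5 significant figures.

1 CNY ÷ 4.2993 = 0.232596 AUD
0.232596 AUD ÷ 0.91479 = 0.254262 NZD

CNY/NZD = 0.25426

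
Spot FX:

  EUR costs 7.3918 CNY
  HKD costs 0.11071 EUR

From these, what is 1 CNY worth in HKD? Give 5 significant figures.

1 CNY ÷ 7.3918 = 0.135285 EUR
0.135285 EUR ÷ 0.11071 = 1.22198 HKD

CNY/HKD = 1.2220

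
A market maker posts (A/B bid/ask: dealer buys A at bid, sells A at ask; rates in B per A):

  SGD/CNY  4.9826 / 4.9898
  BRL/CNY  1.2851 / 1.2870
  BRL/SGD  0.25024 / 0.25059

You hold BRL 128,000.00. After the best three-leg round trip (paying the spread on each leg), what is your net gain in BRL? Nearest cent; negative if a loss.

Best loop BRL → CNY → SGD → BRL:
BRL 128,000.00 × 1.2851 (sell BRL at bid) = CNY 164,492.80
CNY 164,492.80 ÷ 4.9898 (buy SGD at ask) = SGD 32,965.81
SGD 32,965.81 ÷ 0.25059 (buy BRL at ask) = BRL 131,552.78

Net profit: BRL 3,552.78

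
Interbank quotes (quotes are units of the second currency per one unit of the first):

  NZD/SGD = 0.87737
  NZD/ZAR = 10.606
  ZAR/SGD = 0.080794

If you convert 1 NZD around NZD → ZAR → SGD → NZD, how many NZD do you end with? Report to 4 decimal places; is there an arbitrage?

0.9767 (arbitrage exists)

Around NZD → ZAR → SGD → NZD: 1 × 10.606 × 0.080794 ÷ 0.87737 = 0.976670
Product < 1; profitable direction is NZD → SGD → ZAR → NZD.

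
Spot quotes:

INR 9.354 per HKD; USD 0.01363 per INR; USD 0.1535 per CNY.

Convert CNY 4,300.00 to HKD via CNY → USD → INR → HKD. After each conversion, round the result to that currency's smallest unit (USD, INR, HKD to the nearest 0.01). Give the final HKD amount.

HKD 5,177.07

CNY 4,300.00 × 0.1535 = USD 660.05
USD 660.05 ÷ 0.01363 = INR 48,426.27
INR 48,426.27 ÷ 9.354 = HKD 5,177.07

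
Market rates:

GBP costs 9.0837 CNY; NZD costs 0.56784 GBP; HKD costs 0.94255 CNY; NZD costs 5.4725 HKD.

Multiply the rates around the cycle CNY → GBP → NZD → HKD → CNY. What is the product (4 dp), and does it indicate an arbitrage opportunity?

1.0000 (no arbitrage)

Around CNY → GBP → NZD → HKD → CNY: 1 ÷ 9.0837 ÷ 0.56784 × 5.4725 × 0.94255 = 1.000003
Product ≈ 1 (deviation 0.000%, within rounding noise).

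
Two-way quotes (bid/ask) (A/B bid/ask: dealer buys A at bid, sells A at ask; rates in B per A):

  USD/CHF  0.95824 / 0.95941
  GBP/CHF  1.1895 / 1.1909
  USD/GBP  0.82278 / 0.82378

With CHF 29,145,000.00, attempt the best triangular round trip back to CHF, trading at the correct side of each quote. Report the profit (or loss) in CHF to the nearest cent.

Net profit: CHF 585,895.58

Best loop CHF → USD → GBP → CHF:
CHF 29,145,000.00 ÷ 0.95941 (buy USD at ask) = USD 30,378,044.84
USD 30,378,044.84 × 0.82278 (sell USD at bid) = GBP 24,994,447.73
GBP 24,994,447.73 × 1.1895 (sell GBP at bid) = CHF 29,730,895.58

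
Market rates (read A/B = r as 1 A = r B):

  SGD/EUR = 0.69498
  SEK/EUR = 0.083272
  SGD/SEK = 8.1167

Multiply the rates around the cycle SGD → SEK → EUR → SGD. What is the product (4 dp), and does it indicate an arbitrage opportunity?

0.9725 (arbitrage exists)

Around SGD → SEK → EUR → SGD: 1 × 8.1167 × 0.083272 ÷ 0.69498 = 0.972537
Product < 1; profitable direction is SGD → EUR → SEK → SGD.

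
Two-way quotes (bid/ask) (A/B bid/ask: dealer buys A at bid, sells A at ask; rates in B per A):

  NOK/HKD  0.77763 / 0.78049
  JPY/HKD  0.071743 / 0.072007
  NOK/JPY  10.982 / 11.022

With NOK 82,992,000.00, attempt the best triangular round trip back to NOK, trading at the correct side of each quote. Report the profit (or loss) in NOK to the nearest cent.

Net profit: NOK 785,975.25

Best loop NOK → JPY → HKD → NOK:
NOK 82,992,000.00 × 10.982 (sell NOK at bid) = JPY 911,418,144
JPY 911,418,144 × 0.071743 (sell JPY at bid) = HKD 65,387,871.90
HKD 65,387,871.90 ÷ 0.78049 (buy NOK at ask) = NOK 83,777,975.25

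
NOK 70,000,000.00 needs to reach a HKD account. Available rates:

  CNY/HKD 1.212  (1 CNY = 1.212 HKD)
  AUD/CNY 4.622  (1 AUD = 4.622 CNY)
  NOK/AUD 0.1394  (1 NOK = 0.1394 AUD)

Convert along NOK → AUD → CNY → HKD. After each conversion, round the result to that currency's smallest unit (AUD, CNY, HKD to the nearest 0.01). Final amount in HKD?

HKD 54,662,988.91

NOK 70,000,000.00 × 0.1394 = AUD 9,758,000.00
AUD 9,758,000.00 × 4.622 = CNY 45,101,476.00
CNY 45,101,476.00 × 1.212 = HKD 54,662,988.91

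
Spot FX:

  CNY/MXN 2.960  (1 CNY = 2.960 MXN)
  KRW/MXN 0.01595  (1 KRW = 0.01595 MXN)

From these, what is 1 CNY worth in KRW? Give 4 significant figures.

1 CNY × 2.960 = 2.96 MXN
2.96 MXN ÷ 0.01595 = 185.58 KRW

CNY/KRW = 185.6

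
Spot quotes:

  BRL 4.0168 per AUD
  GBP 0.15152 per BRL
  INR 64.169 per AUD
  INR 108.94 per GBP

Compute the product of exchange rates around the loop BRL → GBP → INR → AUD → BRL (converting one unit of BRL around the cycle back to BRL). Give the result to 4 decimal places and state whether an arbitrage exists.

Around BRL → GBP → INR → AUD → BRL: 1 × 0.15152 × 108.94 ÷ 64.169 × 4.0168 = 1.033266
Product > 1; profitable direction is BRL → GBP → INR → AUD → BRL.

1.0333 (arbitrage exists)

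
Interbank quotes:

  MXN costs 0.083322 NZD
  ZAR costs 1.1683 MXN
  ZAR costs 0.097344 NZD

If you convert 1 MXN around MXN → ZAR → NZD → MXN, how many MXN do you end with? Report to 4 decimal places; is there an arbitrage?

Around MXN → ZAR → NZD → MXN: 1 ÷ 1.1683 × 0.097344 ÷ 0.083322 = 0.999989
Product ≈ 1 (deviation 0.001%, within rounding noise).

1.0000 (no arbitrage)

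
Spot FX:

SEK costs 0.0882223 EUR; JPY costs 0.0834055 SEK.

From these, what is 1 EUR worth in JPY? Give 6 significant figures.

EUR/JPY = 135.902

1 EUR ÷ 0.0882223 = 11.335 SEK
11.335 SEK ÷ 0.0834055 = 135.902 JPY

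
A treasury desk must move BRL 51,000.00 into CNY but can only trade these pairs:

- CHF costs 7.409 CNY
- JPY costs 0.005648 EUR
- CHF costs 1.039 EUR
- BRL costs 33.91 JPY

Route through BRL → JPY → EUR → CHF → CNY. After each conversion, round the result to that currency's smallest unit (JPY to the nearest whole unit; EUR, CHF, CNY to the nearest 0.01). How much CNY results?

CNY 69,652.53

BRL 51,000.00 × 33.91 = JPY 1,729,410
JPY 1,729,410 × 0.005648 = EUR 9,767.71
EUR 9,767.71 ÷ 1.039 = CHF 9,401.07
CHF 9,401.07 × 7.409 = CNY 69,652.53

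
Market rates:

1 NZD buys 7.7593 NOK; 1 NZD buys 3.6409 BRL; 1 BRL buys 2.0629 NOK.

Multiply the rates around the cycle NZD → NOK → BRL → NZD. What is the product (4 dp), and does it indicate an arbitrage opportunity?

1.0331 (arbitrage exists)

Around NZD → NOK → BRL → NZD: 1 × 7.7593 ÷ 2.0629 ÷ 3.6409 = 1.033084
Product > 1; profitable direction is NZD → NOK → BRL → NZD.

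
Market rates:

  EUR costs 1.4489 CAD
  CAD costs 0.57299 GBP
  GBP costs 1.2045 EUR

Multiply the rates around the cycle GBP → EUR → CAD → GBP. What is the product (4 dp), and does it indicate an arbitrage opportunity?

1.0000 (no arbitrage)

Around GBP → EUR → CAD → GBP: 1 × 1.2045 × 1.4489 × 0.57299 = 0.999982
Product ≈ 1 (deviation 0.002%, within rounding noise).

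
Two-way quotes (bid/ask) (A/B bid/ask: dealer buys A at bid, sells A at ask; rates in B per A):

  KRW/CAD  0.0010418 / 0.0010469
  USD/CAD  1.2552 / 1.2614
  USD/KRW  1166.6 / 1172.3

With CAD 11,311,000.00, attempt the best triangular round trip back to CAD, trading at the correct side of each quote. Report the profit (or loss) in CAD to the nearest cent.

Net profit: CAD 257,311.34

Best loop CAD → KRW → USD → CAD:
CAD 11,311,000.00 ÷ 0.0010469 (buy KRW at ask) = KRW 10,804,279,301
KRW 10,804,279,301 ÷ 1172.3 (buy USD at ask) = USD 9,216,309.22
USD 9,216,309.22 × 1.2552 (sell USD at bid) = CAD 11,568,311.34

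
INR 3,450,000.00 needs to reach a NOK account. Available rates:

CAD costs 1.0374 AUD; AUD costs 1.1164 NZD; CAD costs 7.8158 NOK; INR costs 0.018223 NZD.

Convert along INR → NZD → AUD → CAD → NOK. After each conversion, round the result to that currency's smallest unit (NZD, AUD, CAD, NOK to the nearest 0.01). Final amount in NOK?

NOK 424,273.90

INR 3,450,000.00 × 0.018223 = NZD 62,869.35
NZD 62,869.35 ÷ 1.1164 = AUD 56,314.36
AUD 56,314.36 ÷ 1.0374 = CAD 54,284.13
CAD 54,284.13 × 7.8158 = NOK 424,273.90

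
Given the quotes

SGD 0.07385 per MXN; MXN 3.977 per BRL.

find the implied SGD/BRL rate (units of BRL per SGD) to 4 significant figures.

1 SGD ÷ 0.07385 = 13.541 MXN
13.541 MXN ÷ 3.977 = 3.40482 BRL

SGD/BRL = 3.405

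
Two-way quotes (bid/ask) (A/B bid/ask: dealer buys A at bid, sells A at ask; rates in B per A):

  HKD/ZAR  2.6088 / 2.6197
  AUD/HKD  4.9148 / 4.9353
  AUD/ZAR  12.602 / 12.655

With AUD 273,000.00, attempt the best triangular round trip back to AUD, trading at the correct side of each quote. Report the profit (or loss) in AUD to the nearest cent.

Net profit: AUD 3,596.79

Best loop AUD → HKD → ZAR → AUD:
AUD 273,000.00 × 4.9148 (sell AUD at bid) = HKD 1,341,740.40
HKD 1,341,740.40 × 2.6088 (sell HKD at bid) = ZAR 3,500,332.36
ZAR 3,500,332.36 ÷ 12.655 (buy AUD at ask) = AUD 276,596.79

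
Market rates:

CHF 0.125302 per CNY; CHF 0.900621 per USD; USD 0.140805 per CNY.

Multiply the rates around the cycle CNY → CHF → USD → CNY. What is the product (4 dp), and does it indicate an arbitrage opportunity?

Around CNY → CHF → USD → CNY: 1 × 0.125302 ÷ 0.900621 ÷ 0.140805 = 0.988093
Product < 1; profitable direction is CNY → USD → CHF → CNY.

0.9881 (arbitrage exists)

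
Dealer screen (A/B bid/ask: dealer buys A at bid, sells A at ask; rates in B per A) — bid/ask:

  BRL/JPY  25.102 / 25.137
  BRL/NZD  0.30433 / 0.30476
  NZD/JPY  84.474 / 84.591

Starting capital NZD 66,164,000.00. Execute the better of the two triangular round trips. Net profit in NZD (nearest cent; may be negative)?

Net profit: NZD 1,502,877.00

Best loop NZD → JPY → BRL → NZD:
NZD 66,164,000.00 × 84.474 (sell NZD at bid) = JPY 5,589,137,736
JPY 5,589,137,736 ÷ 25.137 (buy BRL at ask) = BRL 222,347,047.62
BRL 222,347,047.62 × 0.30433 (sell BRL at bid) = NZD 67,666,877.00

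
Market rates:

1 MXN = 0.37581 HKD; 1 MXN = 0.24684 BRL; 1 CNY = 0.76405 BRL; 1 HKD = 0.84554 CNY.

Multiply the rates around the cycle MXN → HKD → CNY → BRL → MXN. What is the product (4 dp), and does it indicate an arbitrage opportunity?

Around MXN → HKD → CNY → BRL → MXN: 1 × 0.37581 × 0.84554 × 0.76405 ÷ 0.24684 = 0.983578
Product < 1; profitable direction is MXN → BRL → CNY → HKD → MXN.

0.9836 (arbitrage exists)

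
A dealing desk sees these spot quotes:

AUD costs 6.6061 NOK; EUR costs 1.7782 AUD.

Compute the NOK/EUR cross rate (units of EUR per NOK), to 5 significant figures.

1 NOK ÷ 6.6061 = 0.151375 AUD
0.151375 AUD ÷ 1.7782 = 0.0851284 EUR

NOK/EUR = 0.085128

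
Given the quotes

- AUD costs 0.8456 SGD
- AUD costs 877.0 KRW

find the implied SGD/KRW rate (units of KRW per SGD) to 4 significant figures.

1 SGD ÷ 0.8456 = 1.18259 AUD
1.18259 AUD × 877.0 = 1037.13 KRW

SGD/KRW = 1037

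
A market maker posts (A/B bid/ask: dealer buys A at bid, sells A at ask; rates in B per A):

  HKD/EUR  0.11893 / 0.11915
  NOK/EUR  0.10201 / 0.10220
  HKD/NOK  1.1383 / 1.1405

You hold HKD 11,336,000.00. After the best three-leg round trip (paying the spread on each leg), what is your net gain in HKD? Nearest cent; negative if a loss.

Net profit: HKD 230,582.79

Best loop HKD → EUR → NOK → HKD:
HKD 11,336,000.00 × 0.11893 (sell HKD at bid) = EUR 1,348,190.48
EUR 1,348,190.48 ÷ 0.10220 (buy NOK at ask) = NOK 13,191,687.67
NOK 13,191,687.67 ÷ 1.1405 (buy HKD at ask) = HKD 11,566,582.79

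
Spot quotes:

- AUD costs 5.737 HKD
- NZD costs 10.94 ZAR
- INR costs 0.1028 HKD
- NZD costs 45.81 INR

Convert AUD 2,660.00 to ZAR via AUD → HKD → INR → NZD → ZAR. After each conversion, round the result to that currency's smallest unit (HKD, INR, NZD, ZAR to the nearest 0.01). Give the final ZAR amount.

AUD 2,660.00 × 5.737 = HKD 15,260.42
HKD 15,260.42 ÷ 0.1028 = INR 148,447.67
INR 148,447.67 ÷ 45.81 = NZD 3,240.51
NZD 3,240.51 × 10.94 = ZAR 35,451.18

ZAR 35,451.18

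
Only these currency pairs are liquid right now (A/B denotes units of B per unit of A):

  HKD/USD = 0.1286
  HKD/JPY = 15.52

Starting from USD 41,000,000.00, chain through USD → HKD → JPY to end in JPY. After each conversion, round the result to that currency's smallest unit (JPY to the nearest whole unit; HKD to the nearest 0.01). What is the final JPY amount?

JPY 4,948,055,988

USD 41,000,000.00 ÷ 0.1286 = HKD 318,818,040.44
HKD 318,818,040.44 × 15.52 = JPY 4,948,055,988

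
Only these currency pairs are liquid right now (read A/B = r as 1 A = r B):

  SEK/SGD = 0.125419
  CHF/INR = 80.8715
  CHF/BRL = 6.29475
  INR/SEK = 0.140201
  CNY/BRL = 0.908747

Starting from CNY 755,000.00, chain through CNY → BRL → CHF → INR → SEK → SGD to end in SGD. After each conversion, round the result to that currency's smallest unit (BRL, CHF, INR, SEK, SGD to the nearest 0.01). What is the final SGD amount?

CNY 755,000.00 × 0.908747 = BRL 686,103.98
BRL 686,103.98 ÷ 6.29475 = CHF 108,996.22
CHF 108,996.22 × 80.8715 = INR 8,814,687.81
INR 8,814,687.81 × 0.140201 = SEK 1,235,828.05
SEK 1,235,828.05 × 0.125419 = SGD 154,996.32

SGD 154,996.32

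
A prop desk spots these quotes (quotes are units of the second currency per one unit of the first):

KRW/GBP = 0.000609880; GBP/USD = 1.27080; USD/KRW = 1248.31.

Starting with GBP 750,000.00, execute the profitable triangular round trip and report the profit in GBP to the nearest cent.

Profitable loop is GBP → KRW → USD → GBP:
GBP 750,000.00 ÷ 0.000609880 = KRW 1,229,750,115
KRW 1,229,750,115 ÷ 1248.31 = USD 985,131.99
USD 985,131.99 ÷ 1.27080 = GBP 775,206.16
Profit = GBP 775,206.16 − GBP 750,000.00

Profit: GBP 25,206.16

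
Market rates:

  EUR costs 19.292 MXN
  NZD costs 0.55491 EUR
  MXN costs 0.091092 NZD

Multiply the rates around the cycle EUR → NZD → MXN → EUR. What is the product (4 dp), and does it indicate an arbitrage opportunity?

Around EUR → NZD → MXN → EUR: 1 ÷ 0.55491 ÷ 0.091092 ÷ 19.292 = 1.025463
Product > 1; profitable direction is EUR → NZD → MXN → EUR.

1.0255 (arbitrage exists)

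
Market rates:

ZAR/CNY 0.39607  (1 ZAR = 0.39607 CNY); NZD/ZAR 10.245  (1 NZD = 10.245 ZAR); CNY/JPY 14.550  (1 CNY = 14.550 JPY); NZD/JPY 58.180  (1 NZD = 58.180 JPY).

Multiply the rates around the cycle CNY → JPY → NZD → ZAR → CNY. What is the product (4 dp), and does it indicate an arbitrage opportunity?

1.0148 (arbitrage exists)

Around CNY → JPY → NZD → ZAR → CNY: 1 × 14.550 ÷ 58.180 × 10.245 × 0.39607 = 1.014783
Product > 1; profitable direction is CNY → JPY → NZD → ZAR → CNY.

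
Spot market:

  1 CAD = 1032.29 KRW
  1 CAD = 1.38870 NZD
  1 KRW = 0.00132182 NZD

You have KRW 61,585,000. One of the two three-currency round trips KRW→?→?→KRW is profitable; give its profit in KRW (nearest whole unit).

Profitable loop is KRW → CAD → NZD → KRW:
KRW 61,585,000 ÷ 1032.29 = CAD 59,658.62
CAD 59,658.62 × 1.38870 = NZD 82,847.93
NZD 82,847.93 ÷ 0.00132182 = KRW 62,677,165
Profit = KRW 62,677,165 − KRW 61,585,000

Profit: KRW 1,092,165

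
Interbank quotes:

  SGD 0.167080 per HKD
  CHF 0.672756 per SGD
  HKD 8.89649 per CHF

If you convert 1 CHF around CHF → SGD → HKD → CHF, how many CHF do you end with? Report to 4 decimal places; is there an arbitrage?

1.0000 (no arbitrage)

Around CHF → SGD → HKD → CHF: 1 ÷ 0.672756 ÷ 0.167080 ÷ 8.89649 = 0.999998
Product ≈ 1 (deviation 0.000%, within rounding noise).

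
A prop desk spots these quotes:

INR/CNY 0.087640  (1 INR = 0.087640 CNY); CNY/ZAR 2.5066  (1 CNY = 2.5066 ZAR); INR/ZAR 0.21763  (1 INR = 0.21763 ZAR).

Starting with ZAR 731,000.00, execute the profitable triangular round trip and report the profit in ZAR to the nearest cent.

Profit: ZAR 6,880.48

Profitable loop is ZAR → INR → CNY → ZAR:
ZAR 731,000.00 ÷ 0.21763 = INR 3,358,911.91
INR 3,358,911.91 × 0.087640 = CNY 294,375.04
CNY 294,375.04 × 2.5066 = ZAR 737,880.48
Profit = ZAR 737,880.48 − ZAR 731,000.00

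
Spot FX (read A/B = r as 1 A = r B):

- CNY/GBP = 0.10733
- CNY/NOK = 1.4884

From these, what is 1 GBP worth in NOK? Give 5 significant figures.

1 GBP ÷ 0.10733 = 9.31706 CNY
9.31706 CNY × 1.4884 = 13.8675 NOK

GBP/NOK = 13.868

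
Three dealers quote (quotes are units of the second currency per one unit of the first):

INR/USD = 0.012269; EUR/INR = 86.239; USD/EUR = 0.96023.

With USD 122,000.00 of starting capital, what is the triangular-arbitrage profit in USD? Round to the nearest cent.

Profitable loop is USD → EUR → INR → USD:
USD 122,000.00 × 0.96023 = EUR 117,148.06
EUR 117,148.06 × 86.239 = INR 10,102,731.55
INR 10,102,731.55 × 0.012269 = USD 123,950.41
Profit = USD 123,950.41 − USD 122,000.00

Profit: USD 1,950.41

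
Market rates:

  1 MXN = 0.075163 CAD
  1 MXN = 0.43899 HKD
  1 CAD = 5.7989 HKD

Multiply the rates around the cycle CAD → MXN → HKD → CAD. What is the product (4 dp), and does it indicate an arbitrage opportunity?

Around CAD → MXN → HKD → CAD: 1 ÷ 0.075163 × 0.43899 ÷ 5.7989 = 1.007175
Product > 1; profitable direction is CAD → MXN → HKD → CAD.

1.0072 (arbitrage exists)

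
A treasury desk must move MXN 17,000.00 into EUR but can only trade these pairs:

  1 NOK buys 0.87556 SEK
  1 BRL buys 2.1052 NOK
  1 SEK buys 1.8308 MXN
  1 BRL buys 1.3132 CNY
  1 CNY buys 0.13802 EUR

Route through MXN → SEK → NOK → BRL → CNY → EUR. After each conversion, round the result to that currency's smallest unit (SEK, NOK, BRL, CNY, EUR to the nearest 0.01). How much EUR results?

EUR 913.07

MXN 17,000.00 ÷ 1.8308 = SEK 9,285.56
SEK 9,285.56 ÷ 0.87556 = NOK 10,605.28
NOK 10,605.28 ÷ 2.1052 = BRL 5,037.66
BRL 5,037.66 × 1.3132 = CNY 6,615.46
CNY 6,615.46 × 0.13802 = EUR 913.07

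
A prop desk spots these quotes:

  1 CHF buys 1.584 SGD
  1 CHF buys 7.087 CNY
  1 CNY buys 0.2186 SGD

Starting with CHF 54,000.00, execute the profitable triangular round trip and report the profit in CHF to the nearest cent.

Profit: CHF 1,212.36

Profitable loop is CHF → SGD → CNY → CHF:
CHF 54,000.00 × 1.584 = SGD 85,536.00
SGD 85,536.00 ÷ 0.2186 = CNY 391,290.03
CNY 391,290.03 ÷ 7.087 = CHF 55,212.36
Profit = CHF 55,212.36 − CHF 54,000.00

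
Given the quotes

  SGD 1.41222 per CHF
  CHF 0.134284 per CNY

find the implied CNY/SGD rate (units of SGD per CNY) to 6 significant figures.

1 CNY × 0.134284 = 0.134284 CHF
0.134284 CHF × 1.41222 = 0.189639 SGD

CNY/SGD = 0.189639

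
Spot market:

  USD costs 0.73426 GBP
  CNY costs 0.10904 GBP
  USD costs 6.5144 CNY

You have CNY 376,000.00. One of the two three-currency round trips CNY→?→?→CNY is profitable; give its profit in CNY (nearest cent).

Profitable loop is CNY → USD → GBP → CNY:
CNY 376,000.00 ÷ 6.5144 = USD 57,718.29
USD 57,718.29 × 0.73426 = GBP 42,380.23
GBP 42,380.23 ÷ 0.10904 = CNY 388,666.80
Profit = CNY 388,666.80 − CNY 376,000.00

Profit: CNY 12,666.80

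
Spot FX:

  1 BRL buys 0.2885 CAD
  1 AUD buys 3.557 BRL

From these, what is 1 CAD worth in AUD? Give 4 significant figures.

1 CAD ÷ 0.2885 = 3.4662 BRL
3.4662 BRL ÷ 3.557 = 0.974474 AUD

CAD/AUD = 0.9745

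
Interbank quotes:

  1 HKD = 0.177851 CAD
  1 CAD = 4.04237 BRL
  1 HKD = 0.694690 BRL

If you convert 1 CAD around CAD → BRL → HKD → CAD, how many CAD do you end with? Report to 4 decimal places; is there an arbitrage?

1.0349 (arbitrage exists)

Around CAD → BRL → HKD → CAD: 1 × 4.04237 ÷ 0.694690 × 0.177851 = 1.034907
Product > 1; profitable direction is CAD → BRL → HKD → CAD.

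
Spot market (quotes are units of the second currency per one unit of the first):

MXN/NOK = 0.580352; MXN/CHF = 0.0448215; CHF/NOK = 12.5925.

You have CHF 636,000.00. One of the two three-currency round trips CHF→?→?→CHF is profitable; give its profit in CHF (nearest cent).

Profit: CHF 17,958.60

Profitable loop is CHF → MXN → NOK → CHF:
CHF 636,000.00 ÷ 0.0448215 = MXN 14,189,618.82
MXN 14,189,618.82 × 0.580352 = NOK 8,234,973.66
NOK 8,234,973.66 ÷ 12.5925 = CHF 653,958.60
Profit = CHF 653,958.60 − CHF 636,000.00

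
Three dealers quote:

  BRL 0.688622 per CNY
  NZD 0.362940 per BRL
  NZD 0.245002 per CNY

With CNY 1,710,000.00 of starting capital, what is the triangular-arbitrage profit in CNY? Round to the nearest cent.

Profit: CNY 34,384.46

Profitable loop is CNY → BRL → NZD → CNY:
CNY 1,710,000.00 × 0.688622 = BRL 1,177,543.62
BRL 1,177,543.62 × 0.362940 = NZD 427,377.68
NZD 427,377.68 ÷ 0.245002 = CNY 1,744,384.46
Profit = CNY 1,744,384.46 − CNY 1,710,000.00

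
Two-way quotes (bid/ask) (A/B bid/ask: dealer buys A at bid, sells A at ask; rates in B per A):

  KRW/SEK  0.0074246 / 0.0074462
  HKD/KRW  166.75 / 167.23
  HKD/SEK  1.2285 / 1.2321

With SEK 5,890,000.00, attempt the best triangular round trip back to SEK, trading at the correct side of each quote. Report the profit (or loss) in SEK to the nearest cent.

Net profit: SEK 28,453.51

Best loop SEK → HKD → KRW → SEK:
SEK 5,890,000.00 ÷ 1.2321 (buy HKD at ask) = HKD 4,780,456.13
HKD 4,780,456.13 × 166.75 (sell HKD at bid) = KRW 797,141,060
KRW 797,141,060 × 0.0074246 (sell KRW at bid) = SEK 5,918,453.51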